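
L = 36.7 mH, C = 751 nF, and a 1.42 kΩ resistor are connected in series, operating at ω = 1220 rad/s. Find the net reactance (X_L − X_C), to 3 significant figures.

-1050 Ω

X_L = ωL = 44.8 Ω
X_C = 1/(ωC) = 1090 Ω
X = 44.8 − 1090 = -1050 Ω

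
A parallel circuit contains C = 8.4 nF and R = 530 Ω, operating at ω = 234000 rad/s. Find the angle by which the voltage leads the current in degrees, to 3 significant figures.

X_C = 1/(ωC) = 509 Ω
Parallel: admittances add. Y = 1/R + jωC
Y = (0.00189 + j0.00197) S
|Y| = 0.00272 S → |Z| = 1/|Y| = 367 Ω, ∠Z = −∠Y = -46.2°

-46.2°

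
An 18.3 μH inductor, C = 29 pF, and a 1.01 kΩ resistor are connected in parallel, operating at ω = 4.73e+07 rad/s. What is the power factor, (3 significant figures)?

X_L = ωL = 866 Ω
X_C = 1/(ωC) = 729 Ω
Parallel: admittances add. Y = 1/R + 1/(jωL) + jωC
Y = (0.000990 + j0.000216) S
|Y| = 0.00101 S → |Z| = 1/|Y| = 987 Ω, ∠Z = −∠Y = -12.3°
cos φ = cos(-12.3°) = 0.977

0.977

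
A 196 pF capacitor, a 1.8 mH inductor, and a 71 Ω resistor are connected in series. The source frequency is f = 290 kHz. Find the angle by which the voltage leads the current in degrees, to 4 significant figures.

ω = 2πf = 1.822e+06 rad/s
X_L = ωL = 3280 Ω
X_C = 1/(ωC) = 2800 Ω
Net reactance X = X_L − X_C = 479.8 Ω
Z = 71.00 + j479.8 Ω
|Z| = √(71.00² + 479.8²) = 485.0 Ω
∠Z = arctan(479.8/71.00) = 81.58°

81.58°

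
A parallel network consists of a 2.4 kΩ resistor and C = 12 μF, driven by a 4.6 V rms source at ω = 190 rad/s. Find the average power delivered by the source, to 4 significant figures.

8.817 mW

X_C = 1/(ωC) = 438.6 Ω
Parallel: admittances add. Y = 1/R + jωC
Y = (0.0004167 + j0.002280) S
|Y| = 0.002318 S → |Z| = 1/|Y| = 431.5 Ω, ∠Z = −∠Y = -79.64°
I = V/|Z| = 10.66 mA
P = VI cos φ = 4.6 × 0.01066 × cos(-79.64°) = 8.817 mW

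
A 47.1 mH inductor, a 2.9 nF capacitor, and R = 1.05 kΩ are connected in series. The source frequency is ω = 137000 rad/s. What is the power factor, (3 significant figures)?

X_L = ωL = 6450 Ω
X_C = 1/(ωC) = 2520 Ω
Net reactance X = X_L − X_C = 3940 Ω
Z = 1050 + j3940 Ω
|Z| = √(1050² + 3940²) = 4070 Ω
∠Z = arctan(3940/1050) = 75.1°
cos φ = cos(75.1°) = 0.258

0.258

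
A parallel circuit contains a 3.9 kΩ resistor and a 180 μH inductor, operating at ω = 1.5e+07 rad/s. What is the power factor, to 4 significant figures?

X_L = ωL = 2700 Ω
Parallel: admittances add. Y = 1/R + 1/(jωL)
Y = (0.0002564 − j0.0003704) S
|Y| = 0.0004505 S → |Z| = 1/|Y| = 2220 Ω, ∠Z = −∠Y = 55.30°
cos φ = cos(55.30°) = 0.5692

0.5692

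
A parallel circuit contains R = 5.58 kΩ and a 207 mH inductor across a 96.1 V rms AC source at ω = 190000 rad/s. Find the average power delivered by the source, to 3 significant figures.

X_L = ωL = 39300 Ω
Parallel: admittances add. Y = 1/R + 1/(jωL)
Y = (0.000179 − j2.54e-05) S
|Y| = 0.000181 S → |Z| = 1/|Y| = 5520 Ω, ∠Z = −∠Y = 8.08°
I = V/|Z| = 17.4 mA
P = VI cos φ = 96.1 × 0.0174 × cos(8.08°) = 1.66 W

1.66 W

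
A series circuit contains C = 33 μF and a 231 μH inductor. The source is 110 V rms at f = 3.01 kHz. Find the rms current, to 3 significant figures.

ω = 2πf = 18910 rad/s
X_L = ωL = 4.37 Ω
X_C = 1/(ωC) = 1.60 Ω
Net reactance X = X_L − X_C = 2.77 Ω
Z = j2.77 Ω
|Z| = √(0² + 2.77²) = 2.77 Ω
I = V/|Z| = 110/2.77 = 39.8 A

39.8 A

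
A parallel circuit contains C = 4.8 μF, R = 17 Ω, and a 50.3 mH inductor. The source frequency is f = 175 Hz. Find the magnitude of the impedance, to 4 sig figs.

16.61 Ω

ω = 2πf = 1100 rad/s
X_L = ωL = 55.31 Ω
X_C = 1/(ωC) = 189.5 Ω
Parallel: admittances add. Y = 1/R + 1/(jωL) + jωC
Y = (0.05882 − j0.01280) S
|Y| = 0.06020 S → |Z| = 1/|Y| = 16.61 Ω, ∠Z = −∠Y = 12.28°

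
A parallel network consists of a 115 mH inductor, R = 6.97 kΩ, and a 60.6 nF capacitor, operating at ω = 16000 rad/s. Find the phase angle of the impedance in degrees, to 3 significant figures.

X_L = ωL = 1840 Ω
X_C = 1/(ωC) = 1030 Ω
Parallel: admittances add. Y = 1/R + 1/(jωL) + jωC
Y = (0.000143 + j0.000426) S
|Y| = 0.000450 S → |Z| = 1/|Y| = 2220 Ω, ∠Z = −∠Y = -71.4°

-71.4°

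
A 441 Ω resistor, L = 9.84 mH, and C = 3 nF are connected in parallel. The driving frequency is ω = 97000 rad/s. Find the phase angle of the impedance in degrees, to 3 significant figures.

18.5°

X_L = ωL = 954 Ω
X_C = 1/(ωC) = 3440 Ω
Parallel: admittances add. Y = 1/R + 1/(jωL) + jωC
Y = (0.00227 − j0.000757) S
|Y| = 0.00239 S → |Z| = 1/|Y| = 418 Ω, ∠Z = −∠Y = 18.5°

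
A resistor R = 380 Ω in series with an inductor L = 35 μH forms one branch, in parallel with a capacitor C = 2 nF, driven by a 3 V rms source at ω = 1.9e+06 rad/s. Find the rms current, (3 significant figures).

12.6 mA

X_L = ωL = 66.5 Ω
X_C = 1/(ωC) = 263 Ω
Branch 1 (R+jX_L): Z₁ = 380 + j66.5 Ω, |Z₁| = 386 Ω
Branch 2 (−jX_C): Z₂ = −j263 Ω
Parallel: Z = Z₁Z₂/(Z₁+Z₂), |Z| = 237 Ω, ∠Z = -52.7°
I = V/|Z| = 3/237 = 12.6 mA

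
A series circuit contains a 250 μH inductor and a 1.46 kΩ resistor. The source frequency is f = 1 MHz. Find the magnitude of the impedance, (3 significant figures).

ω = 2πf = 6.283e+06 rad/s
X_L = ωL = 1570 Ω
Z = 1460 + j1570 Ω
|Z| = √(1460² + 1570²) = 2140 Ω

2140 Ω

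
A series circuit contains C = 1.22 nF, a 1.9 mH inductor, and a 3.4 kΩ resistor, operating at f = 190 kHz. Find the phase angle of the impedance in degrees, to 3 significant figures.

ω = 2πf = 1.194e+06 rad/s
X_L = ωL = 2270 Ω
X_C = 1/(ωC) = 687 Ω
Net reactance X = X_L − X_C = 1580 Ω
Z = 3400 + j1580 Ω
|Z| = √(3400² + 1580²) = 3750 Ω
∠Z = arctan(1580/3400) = 24.9°

24.9°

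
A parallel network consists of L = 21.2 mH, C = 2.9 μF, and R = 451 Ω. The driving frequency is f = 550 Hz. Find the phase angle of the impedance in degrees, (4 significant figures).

58.57°

ω = 2πf = 3456 rad/s
X_L = ωL = 73.26 Ω
X_C = 1/(ωC) = 99.78 Ω
Parallel: admittances add. Y = 1/R + 1/(jωL) + jωC
Y = (0.002217 − j0.003628) S
|Y| = 0.004252 S → |Z| = 1/|Y| = 235.2 Ω, ∠Z = −∠Y = 58.57°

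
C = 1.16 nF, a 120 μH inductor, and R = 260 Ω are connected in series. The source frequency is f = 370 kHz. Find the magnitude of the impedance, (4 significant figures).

ω = 2πf = 2.325e+06 rad/s
X_L = ωL = 279.0 Ω
X_C = 1/(ωC) = 370.8 Ω
Net reactance X = X_L − X_C = -91.84 Ω
Z = 260.0 − j91.84 Ω
|Z| = √(260.0² + 91.84²) = 275.7 Ω

275.7 Ω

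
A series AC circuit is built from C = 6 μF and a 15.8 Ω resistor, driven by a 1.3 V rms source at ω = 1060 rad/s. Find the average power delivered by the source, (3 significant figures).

X_C = 1/(ωC) = 157 Ω
Z = 15.8 − j157 Ω
|Z| = √(15.8² + 157²) = 158 Ω
∠Z = arctan(-157/15.8) = -84.3°
I = V/|Z| = 8.23 mA
P = VI cos φ = 1.3 × 0.00823 × cos(-84.3°) = 1.07 mW

1.07 mW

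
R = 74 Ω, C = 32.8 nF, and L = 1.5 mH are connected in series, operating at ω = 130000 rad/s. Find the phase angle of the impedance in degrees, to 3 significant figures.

X_L = ωL = 195 Ω
X_C = 1/(ωC) = 235 Ω
Net reactance X = X_L − X_C = -39.5 Ω
Z = 74.0 − j39.5 Ω
|Z| = √(74.0² + 39.5²) = 83.9 Ω
∠Z = arctan(-39.5/74.0) = -28.1°

-28.1°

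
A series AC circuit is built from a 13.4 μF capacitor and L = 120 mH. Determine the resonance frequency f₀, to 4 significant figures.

125.5 Hz

ω₀ = 1/√(LC) = 1/√(0.12 × 1.34e-05) = 788.6 rad/s
f₀ = ω₀/(2π) = 125.5 Hz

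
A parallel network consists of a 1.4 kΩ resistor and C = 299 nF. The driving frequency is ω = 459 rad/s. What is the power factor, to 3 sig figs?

X_C = 1/(ωC) = 7290 Ω
Parallel: admittances add. Y = 1/R + jωC
Y = (0.000714 + j0.000137) S
|Y| = 0.000727 S → |Z| = 1/|Y| = 1370 Ω, ∠Z = −∠Y = -10.9°
cos φ = cos(-10.9°) = 0.982

0.982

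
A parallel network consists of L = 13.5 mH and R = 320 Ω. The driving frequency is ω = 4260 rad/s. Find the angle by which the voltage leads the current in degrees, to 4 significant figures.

X_L = ωL = 57.51 Ω
Parallel: admittances add. Y = 1/R + 1/(jωL)
Y = (0.003125 − j0.01739) S
|Y| = 0.01767 S → |Z| = 1/|Y| = 56.60 Ω, ∠Z = −∠Y = 79.81°

79.81°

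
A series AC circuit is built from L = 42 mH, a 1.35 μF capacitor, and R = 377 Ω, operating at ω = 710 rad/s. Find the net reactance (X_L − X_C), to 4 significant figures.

-1013 Ω

X_L = ωL = 29.82 Ω
X_C = 1/(ωC) = 1043 Ω
X = 29.82 − 1043 = -1013 Ω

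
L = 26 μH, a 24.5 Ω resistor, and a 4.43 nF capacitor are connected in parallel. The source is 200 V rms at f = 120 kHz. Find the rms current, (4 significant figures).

ω = 2πf = 754000 rad/s
X_L = ωL = 19.60 Ω
X_C = 1/(ωC) = 299.4 Ω
Parallel: admittances add. Y = 1/R + 1/(jωL) + jωC
Y = (0.04082 − j0.04767) S
|Y| = 0.06276 S → |Z| = 1/|Y| = 15.93 Ω, ∠Z = −∠Y = 49.43°
I = V/|Z| = 200/15.93 = 12.55 A

12.55 A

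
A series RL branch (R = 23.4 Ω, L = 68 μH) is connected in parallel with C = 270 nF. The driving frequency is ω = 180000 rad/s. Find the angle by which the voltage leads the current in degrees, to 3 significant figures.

X_L = ωL = 12.2 Ω
X_C = 1/(ωC) = 20.6 Ω
Branch 1 (R+jX_L): Z₁ = 23.4 + j12.2 Ω, |Z₁| = 26.4 Ω
Branch 2 (−jX_C): Z₂ = −j20.6 Ω
Parallel: Z = Z₁Z₂/(Z₁+Z₂), |Z| = 21.9 Ω, ∠Z = -42.8°

-42.8°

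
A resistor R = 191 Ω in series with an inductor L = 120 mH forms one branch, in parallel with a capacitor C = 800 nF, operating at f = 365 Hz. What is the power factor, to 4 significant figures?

ω = 2πf = 2293 rad/s
X_L = ωL = 275.2 Ω
X_C = 1/(ωC) = 545.1 Ω
Branch 1 (R+jX_L): Z₁ = 191.0 + j275.2 Ω, |Z₁| = 335.0 Ω
Branch 2 (−jX_C): Z₂ = −j545.1 Ω
Parallel: Z = Z₁Z₂/(Z₁+Z₂), |Z| = 552.3 Ω, ∠Z = 19.95°
cos φ = cos(19.95°) = 0.9400

0.9400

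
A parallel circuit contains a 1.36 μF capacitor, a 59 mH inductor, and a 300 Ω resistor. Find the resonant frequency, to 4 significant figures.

ω₀ = 1/√(LC) = 1/√(0.059 × 1.36e-06) = 3530 rad/s
f₀ = ω₀/(2π) = 561.9 Hz

561.9 Hz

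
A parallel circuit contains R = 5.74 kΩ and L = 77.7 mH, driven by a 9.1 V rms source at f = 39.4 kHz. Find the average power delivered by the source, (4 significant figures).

14.43 mW

ω = 2πf = 247600 rad/s
X_L = ωL = 19240 Ω
Parallel: admittances add. Y = 1/R + 1/(jωL)
Y = (0.0001742 − j5.199e-05) S
|Y| = 0.0001818 S → |Z| = 1/|Y| = 5500 Ω, ∠Z = −∠Y = 16.62°
I = V/|Z| = 1.654 mA
P = VI cos φ = 9.1 × 0.001654 × cos(16.62°) = 14.43 mW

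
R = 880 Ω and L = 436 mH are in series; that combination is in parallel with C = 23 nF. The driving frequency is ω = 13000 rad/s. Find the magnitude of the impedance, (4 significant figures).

7721 Ω

X_L = ωL = 5668 Ω
X_C = 1/(ωC) = 3344 Ω
Branch 1 (R+jX_L): Z₁ = 880.0 + j5668 Ω, |Z₁| = 5736 Ω
Branch 2 (−jX_C): Z₂ = −j3344 Ω
Parallel: Z = Z₁Z₂/(Z₁+Z₂), |Z| = 7721 Ω, ∠Z = -78.08°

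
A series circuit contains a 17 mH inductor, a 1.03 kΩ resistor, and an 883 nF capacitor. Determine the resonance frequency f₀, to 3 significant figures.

ω₀ = 1/√(LC) = 1/√(0.017 × 8.83e-07) = 8162 rad/s
f₀ = ω₀/(2π) = 1.30 kHz

1.30 kHz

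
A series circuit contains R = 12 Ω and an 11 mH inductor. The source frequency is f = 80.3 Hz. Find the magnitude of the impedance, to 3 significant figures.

ω = 2πf = 504.5 rad/s
X_L = ωL = 5.55 Ω
Z = 12.0 + j5.55 Ω
|Z| = √(12.0² + 5.55²) = 13.2 Ω

13.2 Ω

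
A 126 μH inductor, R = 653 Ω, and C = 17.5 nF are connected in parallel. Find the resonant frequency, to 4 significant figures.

107.2 kHz

ω₀ = 1/√(LC) = 1/√(0.000126 × 1.75e-08) = 673400 rad/s
f₀ = ω₀/(2π) = 107.2 kHz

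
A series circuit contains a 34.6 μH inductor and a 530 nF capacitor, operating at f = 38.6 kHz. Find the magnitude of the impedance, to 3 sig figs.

ω = 2πf = 242500 rad/s
X_L = ωL = 8.39 Ω
X_C = 1/(ωC) = 7.78 Ω
Net reactance X = X_L − X_C = 0.612 Ω
Z = j0.612 Ω
|Z| = √(0² + 0.612²) = 0.612 Ω

0.612 Ω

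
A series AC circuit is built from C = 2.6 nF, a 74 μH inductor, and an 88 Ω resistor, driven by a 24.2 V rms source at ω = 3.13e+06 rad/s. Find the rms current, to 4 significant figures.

X_L = ωL = 231.6 Ω
X_C = 1/(ωC) = 122.9 Ω
Net reactance X = X_L − X_C = 108.7 Ω
Z = 88.00 + j108.7 Ω
|Z| = √(88.00² + 108.7²) = 139.9 Ω
I = V/|Z| = 24.2/139.9 = 173.0 mA

173.0 mA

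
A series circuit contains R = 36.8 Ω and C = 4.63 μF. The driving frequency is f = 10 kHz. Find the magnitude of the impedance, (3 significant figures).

37.0 Ω

ω = 2πf = 62830 rad/s
X_C = 1/(ωC) = 3.44 Ω
Z = 36.8 − j3.44 Ω
|Z| = √(36.8² + 3.44²) = 37.0 Ω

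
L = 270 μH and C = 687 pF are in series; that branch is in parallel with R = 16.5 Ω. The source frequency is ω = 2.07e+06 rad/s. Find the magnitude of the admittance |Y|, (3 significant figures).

X_L = ωL = 559 Ω
X_C = 1/(ωC) = 703 Ω
Branch 1: Z₁ = R = 16.5 Ω
Branch 2 (series LC): Z₂ = j(X_L − X_C) = −j144 Ω
Parallel: Z = Z₁Z₂/(Z₁+Z₂), |Z| = 16.4 Ω, ∠Z = -6.52°
|Y| = 1/|Z| = 61.0 mS

61.0 mS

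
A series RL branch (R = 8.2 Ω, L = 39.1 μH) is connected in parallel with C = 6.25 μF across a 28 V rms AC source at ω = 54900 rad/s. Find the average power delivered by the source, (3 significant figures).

89.5 W

X_L = ωL = 2.15 Ω
X_C = 1/(ωC) = 2.91 Ω
Branch 1 (R+jX_L): Z₁ = 8.20 + j2.15 Ω, |Z₁| = 8.48 Ω
Branch 2 (−jX_C): Z₂ = −j2.91 Ω
Parallel: Z = Z₁Z₂/(Z₁+Z₂), |Z| = 3.00 Ω, ∠Z = -70.0°
I = V/|Z| = 9.33 A
P = VI cos φ = 28 × 9.33 × cos(-70.0°) = 89.5 W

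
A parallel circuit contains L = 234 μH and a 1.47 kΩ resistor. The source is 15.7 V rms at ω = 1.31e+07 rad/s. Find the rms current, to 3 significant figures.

X_L = ωL = 3070 Ω
Parallel: admittances add. Y = 1/R + 1/(jωL)
Y = (0.000680 − j0.000326) S
|Y| = 0.000754 S → |Z| = 1/|Y| = 1330 Ω, ∠Z = −∠Y = 25.6°
I = V/|Z| = 15.7/1330 = 11.8 mA

11.8 mA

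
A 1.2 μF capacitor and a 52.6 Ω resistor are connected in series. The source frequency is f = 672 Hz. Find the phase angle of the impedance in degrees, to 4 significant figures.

-75.08°

ω = 2πf = 4222 rad/s
X_C = 1/(ωC) = 197.4 Ω
Z = 52.60 − j197.4 Ω
|Z| = √(52.60² + 197.4²) = 204.3 Ω
∠Z = arctan(-197.4/52.60) = -75.08°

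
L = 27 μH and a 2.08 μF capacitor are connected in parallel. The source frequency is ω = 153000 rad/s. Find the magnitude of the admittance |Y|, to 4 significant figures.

X_L = ωL = 4.131 Ω
X_C = 1/(ωC) = 3.142 Ω
Parallel: admittances add. Y = 1/(jωL) + jωC
Y = (0 + j0.07617) S
|Y| = 0.07617 S → |Z| = 1/|Y| = 13.13 Ω, ∠Z = −∠Y = -90.00°

76.17 mS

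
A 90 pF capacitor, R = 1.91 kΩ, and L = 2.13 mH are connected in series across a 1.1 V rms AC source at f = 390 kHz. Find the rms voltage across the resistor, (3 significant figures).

1.04 V

ω = 2πf = 2.45e+06 rad/s
X_L = ωL = 5220 Ω
X_C = 1/(ωC) = 4530 Ω
Net reactance X = X_L − X_C = 685 Ω
Z = 1910 + j685 Ω
|Z| = √(1910² + 685²) = 2030 Ω
I = V/|Z| = 542 μA
V_R = I·|Z_R| = 0.000542 × 1910 = 1.04 V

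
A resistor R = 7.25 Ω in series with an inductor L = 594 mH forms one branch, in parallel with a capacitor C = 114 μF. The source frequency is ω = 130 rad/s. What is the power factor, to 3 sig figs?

0.519

X_L = ωL = 77.2 Ω
X_C = 1/(ωC) = 67.5 Ω
Branch 1 (R+jX_L): Z₁ = 7.25 + j77.2 Ω, |Z₁| = 77.6 Ω
Branch 2 (−jX_C): Z₂ = −j67.5 Ω
Parallel: Z = Z₁Z₂/(Z₁+Z₂), |Z| = 431 Ω, ∠Z = -58.7°
cos φ = cos(-58.7°) = 0.519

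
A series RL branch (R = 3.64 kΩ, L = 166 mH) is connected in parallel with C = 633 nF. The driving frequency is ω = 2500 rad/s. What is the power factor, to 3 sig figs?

0.172

X_L = ωL = 415 Ω
X_C = 1/(ωC) = 632 Ω
Branch 1 (R+jX_L): Z₁ = 3640 + j415 Ω, |Z₁| = 3660 Ω
Branch 2 (−jX_C): Z₂ = −j632 Ω
Parallel: Z = Z₁Z₂/(Z₁+Z₂), |Z| = 635 Ω, ∠Z = -80.1°
cos φ = cos(-80.1°) = 0.172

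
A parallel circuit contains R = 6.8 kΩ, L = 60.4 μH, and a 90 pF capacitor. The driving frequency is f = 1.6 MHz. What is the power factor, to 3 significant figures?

0.194

ω = 2πf = 1.005e+07 rad/s
X_L = ωL = 607 Ω
X_C = 1/(ωC) = 1110 Ω
Parallel: admittances add. Y = 1/R + 1/(jωL) + jωC
Y = (0.000147 − j0.000742) S
|Y| = 0.000757 S → |Z| = 1/|Y| = 1320 Ω, ∠Z = −∠Y = 78.8°
cos φ = cos(78.8°) = 0.194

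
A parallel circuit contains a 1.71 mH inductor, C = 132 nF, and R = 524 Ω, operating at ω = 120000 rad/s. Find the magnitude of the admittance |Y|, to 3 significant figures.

X_L = ωL = 205 Ω
X_C = 1/(ωC) = 63.1 Ω
Parallel: admittances add. Y = 1/R + 1/(jωL) + jωC
Y = (0.00191 + j0.0110) S
|Y| = 0.0111 S → |Z| = 1/|Y| = 89.8 Ω, ∠Z = −∠Y = -80.1°

11.1 mS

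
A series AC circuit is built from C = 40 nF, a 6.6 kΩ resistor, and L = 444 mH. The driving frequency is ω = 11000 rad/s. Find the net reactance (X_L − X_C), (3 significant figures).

2610 Ω

X_L = ωL = 4880 Ω
X_C = 1/(ωC) = 2270 Ω
X = 4880 − 2270 = 2610 Ω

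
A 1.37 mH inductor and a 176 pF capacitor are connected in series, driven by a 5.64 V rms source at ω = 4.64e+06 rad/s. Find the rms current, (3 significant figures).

1.10 mA

X_L = ωL = 6360 Ω
X_C = 1/(ωC) = 1220 Ω
Net reactance X = X_L − X_C = 5130 Ω
Z = j5130 Ω
|Z| = √(0² + 5130²) = 5130 Ω
I = V/|Z| = 5.64/5130 = 1.10 mA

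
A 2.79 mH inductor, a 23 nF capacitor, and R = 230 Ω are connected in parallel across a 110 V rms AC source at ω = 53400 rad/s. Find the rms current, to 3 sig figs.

X_L = ωL = 149 Ω
X_C = 1/(ωC) = 814 Ω
Parallel: admittances add. Y = 1/R + 1/(jωL) + jωC
Y = (0.00435 − j0.00548) S
|Y| = 0.00700 S → |Z| = 1/|Y| = 143 Ω, ∠Z = −∠Y = 51.6°
I = V/|Z| = 110/143 = 770 mA

770 mA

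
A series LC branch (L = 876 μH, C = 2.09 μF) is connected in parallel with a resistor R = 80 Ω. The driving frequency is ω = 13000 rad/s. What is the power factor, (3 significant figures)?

0.303

X_L = ωL = 11.4 Ω
X_C = 1/(ωC) = 36.8 Ω
Branch 1: Z₁ = R = 80.0 Ω
Branch 2 (series LC): Z₂ = j(X_L − X_C) = −j25.4 Ω
Parallel: Z = Z₁Z₂/(Z₁+Z₂), |Z| = 24.2 Ω, ∠Z = -72.4°
cos φ = cos(-72.4°) = 0.303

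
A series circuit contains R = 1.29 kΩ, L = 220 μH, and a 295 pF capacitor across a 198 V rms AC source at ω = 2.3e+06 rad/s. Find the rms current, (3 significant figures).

X_L = ωL = 506 Ω
X_C = 1/(ωC) = 1470 Ω
Net reactance X = X_L − X_C = -968 Ω
Z = 1290 − j968 Ω
|Z| = √(1290² + 968²) = 1610 Ω
I = V/|Z| = 198/1610 = 123 mA

123 mA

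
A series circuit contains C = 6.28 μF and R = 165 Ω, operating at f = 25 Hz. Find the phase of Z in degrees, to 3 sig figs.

ω = 2πf = 157.1 rad/s
X_C = 1/(ωC) = 1010 Ω
Z = 165 − j1010 Ω
|Z| = √(165² + 1010²) = 1030 Ω
∠Z = arctan(-1010/165) = -80.8°

-80.8°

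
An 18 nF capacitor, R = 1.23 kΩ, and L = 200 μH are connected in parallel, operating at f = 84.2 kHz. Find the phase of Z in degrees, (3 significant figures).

ω = 2πf = 529000 rad/s
X_L = ωL = 106 Ω
X_C = 1/(ωC) = 105 Ω
Parallel: admittances add. Y = 1/R + 1/(jωL) + jωC
Y = (0.000813 + j7.18e-05) S
|Y| = 0.000816 S → |Z| = 1/|Y| = 1230 Ω, ∠Z = −∠Y = -5.05°

-5.05°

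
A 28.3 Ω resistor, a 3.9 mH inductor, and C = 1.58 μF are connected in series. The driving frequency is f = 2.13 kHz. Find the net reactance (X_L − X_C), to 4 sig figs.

4.903 Ω

ω = 2πf = 13380 rad/s
X_L = ωL = 52.19 Ω
X_C = 1/(ωC) = 47.29 Ω
X = 52.19 − 47.29 = 4.903 Ω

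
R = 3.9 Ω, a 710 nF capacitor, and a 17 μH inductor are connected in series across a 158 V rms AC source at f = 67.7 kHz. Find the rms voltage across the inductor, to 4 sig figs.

ω = 2πf = 425400 rad/s
X_L = ωL = 7.231 Ω
X_C = 1/(ωC) = 3.311 Ω
Net reactance X = X_L − X_C = 3.920 Ω
Z = 3.900 + j3.920 Ω
|Z| = √(3.900² + 3.920²) = 5.530 Ω
I = V/|Z| = 28.57 A
V_L = I·|Z_L| = 28.57 × 7.231 = 206.6 V

206.6 V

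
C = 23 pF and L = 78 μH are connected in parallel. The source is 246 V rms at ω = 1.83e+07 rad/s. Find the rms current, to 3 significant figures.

68.8 mA

X_L = ωL = 1430 Ω
X_C = 1/(ωC) = 2380 Ω
Parallel: admittances add. Y = 1/(jωL) + jωC
Y = (0 − j0.000280) S
|Y| = 0.000280 S → |Z| = 1/|Y| = 3580 Ω, ∠Z = −∠Y = 90.0°
I = V/|Z| = 246/3580 = 68.8 mA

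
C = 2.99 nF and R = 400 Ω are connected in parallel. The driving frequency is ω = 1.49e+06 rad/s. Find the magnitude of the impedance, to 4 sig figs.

195.7 Ω

X_C = 1/(ωC) = 224.5 Ω
Parallel: admittances add. Y = 1/R + jωC
Y = (0.002500 + j0.004455) S
|Y| = 0.005109 S → |Z| = 1/|Y| = 195.7 Ω, ∠Z = −∠Y = -60.70°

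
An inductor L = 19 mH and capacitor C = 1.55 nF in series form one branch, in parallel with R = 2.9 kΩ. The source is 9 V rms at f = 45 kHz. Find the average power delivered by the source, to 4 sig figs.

ω = 2πf = 282700 rad/s
X_L = ωL = 5372 Ω
X_C = 1/(ωC) = 2282 Ω
Branch 1: Z₁ = R = 2900 Ω
Branch 2 (series LC): Z₂ = j(X_L − X_C) = j3090 Ω
Parallel: Z = Z₁Z₂/(Z₁+Z₂), |Z| = 2115 Ω, ∠Z = 43.18°
I = V/|Z| = 4.256 mA
P = VI cos φ = 9 × 0.004256 × cos(43.18°) = 27.93 mW

27.93 mW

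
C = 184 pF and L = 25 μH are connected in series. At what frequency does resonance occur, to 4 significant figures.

ω₀ = 1/√(LC) = 1/√(2.5e-05 × 1.84e-10) = 1.474e+07 rad/s
f₀ = ω₀/(2π) = 2.347 MHz

2.347 MHz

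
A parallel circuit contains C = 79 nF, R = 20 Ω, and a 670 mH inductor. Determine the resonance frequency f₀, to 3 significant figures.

692 Hz

ω₀ = 1/√(LC) = 1/√(0.67 × 7.9e-08) = 4347 rad/s
f₀ = ω₀/(2π) = 692 Hz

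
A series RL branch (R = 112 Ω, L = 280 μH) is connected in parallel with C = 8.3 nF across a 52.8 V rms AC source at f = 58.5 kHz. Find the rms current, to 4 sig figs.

266.0 mA

ω = 2πf = 367600 rad/s
X_L = ωL = 102.9 Ω
X_C = 1/(ωC) = 327.8 Ω
Branch 1 (R+jX_L): Z₁ = 112.0 + j102.9 Ω, |Z₁| = 152.1 Ω
Branch 2 (−jX_C): Z₂ = −j327.8 Ω
Parallel: Z = Z₁Z₂/(Z₁+Z₂), |Z| = 198.5 Ω, ∠Z = 16.10°
I = V/|Z| = 52.8/198.5 = 266.0 mA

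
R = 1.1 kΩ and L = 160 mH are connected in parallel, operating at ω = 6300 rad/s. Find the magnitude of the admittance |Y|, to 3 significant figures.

1.35 mS

X_L = ωL = 1010 Ω
Parallel: admittances add. Y = 1/R + 1/(jωL)
Y = (0.000909 − j0.000992) S
|Y| = 0.00135 S → |Z| = 1/|Y| = 743 Ω, ∠Z = −∠Y = 47.5°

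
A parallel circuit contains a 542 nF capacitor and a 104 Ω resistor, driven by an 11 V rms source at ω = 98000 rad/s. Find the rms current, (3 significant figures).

594 mA

X_C = 1/(ωC) = 18.8 Ω
Parallel: admittances add. Y = 1/R + jωC
Y = (0.00962 + j0.0531) S
|Y| = 0.0540 S → |Z| = 1/|Y| = 18.5 Ω, ∠Z = −∠Y = -79.7°
I = V/|Z| = 11/18.5 = 594 mA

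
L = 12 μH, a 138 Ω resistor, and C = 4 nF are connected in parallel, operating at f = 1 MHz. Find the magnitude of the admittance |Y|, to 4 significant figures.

ω = 2πf = 6.283e+06 rad/s
X_L = ωL = 75.40 Ω
X_C = 1/(ωC) = 39.79 Ω
Parallel: admittances add. Y = 1/R + 1/(jωL) + jωC
Y = (0.007246 + j0.01187) S
|Y| = 0.01391 S → |Z| = 1/|Y| = 71.91 Ω, ∠Z = −∠Y = -58.60°

13.91 mS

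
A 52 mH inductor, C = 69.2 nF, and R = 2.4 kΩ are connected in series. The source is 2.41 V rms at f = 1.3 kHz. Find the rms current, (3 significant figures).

876 μA

ω = 2πf = 8168 rad/s
X_L = ωL = 425 Ω
X_C = 1/(ωC) = 1770 Ω
Net reactance X = X_L − X_C = -1340 Ω
Z = 2400 − j1340 Ω
|Z| = √(2400² + 1340²) = 2750 Ω
I = V/|Z| = 2.41/2750 = 876 μA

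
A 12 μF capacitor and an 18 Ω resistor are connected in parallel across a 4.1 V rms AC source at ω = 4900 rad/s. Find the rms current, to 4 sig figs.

X_C = 1/(ωC) = 17.01 Ω
Parallel: admittances add. Y = 1/R + jωC
Y = (0.05556 + j0.05880) S
|Y| = 0.08089 S → |Z| = 1/|Y| = 12.36 Ω, ∠Z = −∠Y = -46.63°
I = V/|Z| = 4.1/12.36 = 331.7 mA

331.7 mA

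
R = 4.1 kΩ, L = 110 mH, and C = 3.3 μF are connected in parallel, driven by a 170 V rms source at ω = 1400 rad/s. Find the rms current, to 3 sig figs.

321 mA

X_L = ωL = 154 Ω
X_C = 1/(ωC) = 216 Ω
Parallel: admittances add. Y = 1/R + 1/(jωL) + jωC
Y = (0.000244 − j0.00187) S
|Y| = 0.00189 S → |Z| = 1/|Y| = 529 Ω, ∠Z = −∠Y = 82.6°
I = V/|Z| = 170/529 = 321 mA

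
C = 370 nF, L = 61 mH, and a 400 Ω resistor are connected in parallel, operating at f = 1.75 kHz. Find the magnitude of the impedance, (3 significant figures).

278 Ω

ω = 2πf = 11000 rad/s
X_L = ωL = 671 Ω
X_C = 1/(ωC) = 246 Ω
Parallel: admittances add. Y = 1/R + 1/(jωL) + jωC
Y = (0.00250 + j0.00258) S
|Y| = 0.00359 S → |Z| = 1/|Y| = 278 Ω, ∠Z = −∠Y = -45.9°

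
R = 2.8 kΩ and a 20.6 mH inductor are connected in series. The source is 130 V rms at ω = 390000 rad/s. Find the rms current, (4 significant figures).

15.28 mA

X_L = ωL = 8034 Ω
Z = 2800 + j8034 Ω
|Z| = √(2800² + 8034²) = 8508 Ω
I = V/|Z| = 130/8508 = 15.28 mA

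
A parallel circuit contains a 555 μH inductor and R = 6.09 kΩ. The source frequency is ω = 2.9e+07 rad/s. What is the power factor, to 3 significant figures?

X_L = ωL = 16100 Ω
Parallel: admittances add. Y = 1/R + 1/(jωL)
Y = (0.000164 − j6.21e-05) S
|Y| = 0.000176 S → |Z| = 1/|Y| = 5700 Ω, ∠Z = −∠Y = 20.7°
cos φ = cos(20.7°) = 0.935

0.935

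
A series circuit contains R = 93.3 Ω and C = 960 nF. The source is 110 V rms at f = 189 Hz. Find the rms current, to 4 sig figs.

124.7 mA

ω = 2πf = 1188 rad/s
X_C = 1/(ωC) = 877.2 Ω
Z = 93.30 − j877.2 Ω
|Z| = √(93.30² + 877.2²) = 882.1 Ω
I = V/|Z| = 110/882.1 = 124.7 mA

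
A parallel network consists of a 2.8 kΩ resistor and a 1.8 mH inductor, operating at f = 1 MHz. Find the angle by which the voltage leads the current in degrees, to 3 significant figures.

13.9°

ω = 2πf = 6.283e+06 rad/s
X_L = ωL = 11300 Ω
Parallel: admittances add. Y = 1/R + 1/(jωL)
Y = (0.000357 − j8.84e-05) S
|Y| = 0.000368 S → |Z| = 1/|Y| = 2720 Ω, ∠Z = −∠Y = 13.9°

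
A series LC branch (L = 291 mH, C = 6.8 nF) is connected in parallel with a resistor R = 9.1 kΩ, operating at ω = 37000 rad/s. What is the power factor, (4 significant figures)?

X_L = ωL = 10770 Ω
X_C = 1/(ωC) = 3975 Ω
Branch 1: Z₁ = R = 9100 Ω
Branch 2 (series LC): Z₂ = j(X_L − X_C) = j6792 Ω
Parallel: Z = Z₁Z₂/(Z₁+Z₂), |Z| = 5443 Ω, ∠Z = 53.26°
cos φ = cos(53.26°) = 0.5982

0.5982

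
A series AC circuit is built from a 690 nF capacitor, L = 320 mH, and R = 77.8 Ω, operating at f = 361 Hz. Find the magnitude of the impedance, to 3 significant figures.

ω = 2πf = 2268 rad/s
X_L = ωL = 726 Ω
X_C = 1/(ωC) = 639 Ω
Net reactance X = X_L − X_C = 86.9 Ω
Z = 77.8 + j86.9 Ω
|Z| = √(77.8² + 86.9²) = 117 Ω

117 Ω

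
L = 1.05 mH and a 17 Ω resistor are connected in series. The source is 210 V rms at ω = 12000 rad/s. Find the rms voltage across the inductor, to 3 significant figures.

X_L = ωL = 12.6 Ω
Z = 17.0 + j12.6 Ω
|Z| = √(17.0² + 12.6²) = 21.2 Ω
I = V/|Z| = 9.92 A
V_L = I·|Z_L| = 9.92 × 12.6 = 125 V

125 V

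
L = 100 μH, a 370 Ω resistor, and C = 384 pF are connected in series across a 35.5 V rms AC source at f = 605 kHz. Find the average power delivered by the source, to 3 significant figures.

ω = 2πf = 3.801e+06 rad/s
X_L = ωL = 380 Ω
X_C = 1/(ωC) = 685 Ω
Net reactance X = X_L − X_C = -305 Ω
Z = 370 − j305 Ω
|Z| = √(370² + 305²) = 479 Ω
∠Z = arctan(-305/370) = -39.5°
I = V/|Z| = 74.0 mA
P = VI cos φ = 35.5 × 0.0740 × cos(-39.5°) = 2.03 W

2.03 W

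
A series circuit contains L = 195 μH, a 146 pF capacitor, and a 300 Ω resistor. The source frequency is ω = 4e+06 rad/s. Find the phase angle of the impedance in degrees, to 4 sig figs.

-72.16°

X_L = ωL = 780.0 Ω
X_C = 1/(ωC) = 1712 Ω
Net reactance X = X_L − X_C = -932.3 Ω
Z = 300.0 − j932.3 Ω
|Z| = √(300.0² + 932.3²) = 979.4 Ω
∠Z = arctan(-932.3/300.0) = -72.16°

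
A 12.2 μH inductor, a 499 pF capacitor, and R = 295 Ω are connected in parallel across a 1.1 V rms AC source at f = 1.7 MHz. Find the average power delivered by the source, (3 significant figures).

4.10 mW

ω = 2πf = 1.068e+07 rad/s
X_L = ωL = 130 Ω
X_C = 1/(ωC) = 188 Ω
Parallel: admittances add. Y = 1/R + 1/(jωL) + jωC
Y = (0.00339 − j0.00234) S
|Y| = 0.00412 S → |Z| = 1/|Y| = 243 Ω, ∠Z = −∠Y = 34.7°
I = V/|Z| = 4.53 mA
P = VI cos φ = 1.1 × 0.00453 × cos(34.7°) = 4.10 mW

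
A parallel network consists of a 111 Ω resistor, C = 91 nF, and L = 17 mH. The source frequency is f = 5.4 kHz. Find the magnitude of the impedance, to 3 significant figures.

ω = 2πf = 33930 rad/s
X_L = ωL = 577 Ω
X_C = 1/(ωC) = 324 Ω
Parallel: admittances add. Y = 1/R + 1/(jωL) + jωC
Y = (0.00901 + j0.00135) S
|Y| = 0.00911 S → |Z| = 1/|Y| = 110 Ω, ∠Z = −∠Y = -8.55°

110 Ω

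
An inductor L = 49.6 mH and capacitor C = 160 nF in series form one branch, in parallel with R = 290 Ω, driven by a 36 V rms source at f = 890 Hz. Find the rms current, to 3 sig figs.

ω = 2πf = 5592 rad/s
X_L = ωL = 277 Ω
X_C = 1/(ωC) = 1120 Ω
Branch 1: Z₁ = R = 290 Ω
Branch 2 (series LC): Z₂ = j(X_L − X_C) = −j840 Ω
Parallel: Z = Z₁Z₂/(Z₁+Z₂), |Z| = 274 Ω, ∠Z = -19.0°
I = V/|Z| = 36/274 = 131 mA

131 mA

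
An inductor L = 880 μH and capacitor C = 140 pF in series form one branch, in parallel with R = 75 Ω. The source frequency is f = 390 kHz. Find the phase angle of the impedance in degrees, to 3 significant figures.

ω = 2πf = 2.45e+06 rad/s
X_L = ωL = 2160 Ω
X_C = 1/(ωC) = 2910 Ω
Branch 1: Z₁ = R = 75.0 Ω
Branch 2 (series LC): Z₂ = j(X_L − X_C) = −j759 Ω
Parallel: Z = Z₁Z₂/(Z₁+Z₂), |Z| = 74.6 Ω, ∠Z = -5.65°

-5.65°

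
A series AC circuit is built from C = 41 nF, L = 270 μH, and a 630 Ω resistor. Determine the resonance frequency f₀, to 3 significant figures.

47.8 kHz

ω₀ = 1/√(LC) = 1/√(0.00027 × 4.1e-08) = 300600 rad/s
f₀ = ω₀/(2π) = 47.8 kHz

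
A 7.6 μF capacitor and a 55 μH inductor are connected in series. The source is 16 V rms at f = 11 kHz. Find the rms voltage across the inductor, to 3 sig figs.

ω = 2πf = 69120 rad/s
X_L = ωL = 3.80 Ω
X_C = 1/(ωC) = 1.90 Ω
Net reactance X = X_L − X_C = 1.90 Ω
Z = j1.90 Ω
|Z| = √(0² + 1.90²) = 1.90 Ω
I = V/|Z| = 8.43 A
V_L = I·|Z_L| = 8.43 × 3.80 = 32.1 V

32.1 V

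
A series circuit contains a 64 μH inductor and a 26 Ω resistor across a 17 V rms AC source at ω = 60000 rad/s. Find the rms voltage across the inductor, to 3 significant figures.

2.48 V

X_L = ωL = 3.84 Ω
Z = 26.0 + j3.84 Ω
|Z| = √(26.0² + 3.84²) = 26.3 Ω
I = V/|Z| = 647 mA
V_L = I·|Z_L| = 0.647 × 3.84 = 2.48 V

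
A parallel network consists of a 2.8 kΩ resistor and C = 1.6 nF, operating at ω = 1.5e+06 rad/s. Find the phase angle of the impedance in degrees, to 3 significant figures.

-81.5°

X_C = 1/(ωC) = 417 Ω
Parallel: admittances add. Y = 1/R + jωC
Y = (0.000357 + j0.00240) S
|Y| = 0.00243 S → |Z| = 1/|Y| = 412 Ω, ∠Z = −∠Y = -81.5°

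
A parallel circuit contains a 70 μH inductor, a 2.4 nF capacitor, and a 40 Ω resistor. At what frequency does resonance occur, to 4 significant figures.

ω₀ = 1/√(LC) = 1/√(7e-05 × 2.4e-09) = 2.44e+06 rad/s
f₀ = ω₀/(2π) = 388.3 kHz

388.3 kHz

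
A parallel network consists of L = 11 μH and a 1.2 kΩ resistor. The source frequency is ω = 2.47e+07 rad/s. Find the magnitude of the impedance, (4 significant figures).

265.0 Ω

X_L = ωL = 271.7 Ω
Parallel: admittances add. Y = 1/R + 1/(jωL)
Y = (0.0008333 − j0.003681) S
|Y| = 0.003774 S → |Z| = 1/|Y| = 265.0 Ω, ∠Z = −∠Y = 77.24°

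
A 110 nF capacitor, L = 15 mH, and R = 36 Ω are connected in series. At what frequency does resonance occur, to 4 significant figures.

ω₀ = 1/√(LC) = 1/√(0.015 × 1.1e-07) = 24620 rad/s
f₀ = ω₀/(2π) = 3.918 kHz

3.918 kHz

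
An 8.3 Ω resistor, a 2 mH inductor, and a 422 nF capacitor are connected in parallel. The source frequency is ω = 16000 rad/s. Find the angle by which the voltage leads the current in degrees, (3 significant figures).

11.5°

X_L = ωL = 32.0 Ω
X_C = 1/(ωC) = 148 Ω
Parallel: admittances add. Y = 1/R + 1/(jωL) + jωC
Y = (0.120 − j0.0245) S
|Y| = 0.123 S → |Z| = 1/|Y| = 8.13 Ω, ∠Z = −∠Y = 11.5°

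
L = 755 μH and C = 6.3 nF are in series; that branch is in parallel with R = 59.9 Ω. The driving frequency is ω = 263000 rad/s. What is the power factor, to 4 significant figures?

0.9892

X_L = ωL = 198.6 Ω
X_C = 1/(ωC) = 603.5 Ω
Branch 1: Z₁ = R = 59.90 Ω
Branch 2 (series LC): Z₂ = j(X_L − X_C) = −j405.0 Ω
Parallel: Z = Z₁Z₂/(Z₁+Z₂), |Z| = 59.26 Ω, ∠Z = -8.414°
cos φ = cos(-8.414°) = 0.9892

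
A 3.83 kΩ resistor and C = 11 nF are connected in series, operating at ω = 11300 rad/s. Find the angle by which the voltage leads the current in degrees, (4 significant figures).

X_C = 1/(ωC) = 8045 Ω
Z = 3830 − j8045 Ω
|Z| = √(3830² + 8045²) = 8910 Ω
∠Z = arctan(-8045/3830) = -64.54°

-64.54°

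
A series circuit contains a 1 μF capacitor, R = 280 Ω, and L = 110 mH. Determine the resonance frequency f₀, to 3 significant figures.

480 Hz

ω₀ = 1/√(LC) = 1/√(0.11 × 1e-06) = 3015 rad/s
f₀ = ω₀/(2π) = 480 Hz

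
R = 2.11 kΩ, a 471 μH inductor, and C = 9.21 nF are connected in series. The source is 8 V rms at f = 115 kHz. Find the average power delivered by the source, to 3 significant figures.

ω = 2πf = 722600 rad/s
X_L = ωL = 340 Ω
X_C = 1/(ωC) = 150 Ω
Net reactance X = X_L − X_C = 190 Ω
Z = 2110 + j190 Ω
|Z| = √(2110² + 190²) = 2120 Ω
∠Z = arctan(190/2110) = 5.15°
I = V/|Z| = 3.78 mA
P = VI cos φ = 8 × 0.00378 × cos(5.15°) = 30.1 mW

30.1 mW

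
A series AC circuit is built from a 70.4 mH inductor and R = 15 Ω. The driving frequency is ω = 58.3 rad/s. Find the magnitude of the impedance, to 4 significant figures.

X_L = ωL = 4.104 Ω
Z = 15.00 + j4.104 Ω
|Z| = √(15.00² + 4.104²) = 15.55 Ω

15.55 Ω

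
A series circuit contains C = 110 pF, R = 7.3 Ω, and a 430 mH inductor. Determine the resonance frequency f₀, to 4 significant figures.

ω₀ = 1/√(LC) = 1/√(0.43 × 1.1e-10) = 145400 rad/s
f₀ = ω₀/(2π) = 23.14 kHz

23.14 kHz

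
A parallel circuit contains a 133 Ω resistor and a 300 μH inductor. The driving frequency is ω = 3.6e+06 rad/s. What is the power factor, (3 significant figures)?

X_L = ωL = 1080 Ω
Parallel: admittances add. Y = 1/R + 1/(jωL)
Y = (0.00752 − j0.000926) S
|Y| = 0.00758 S → |Z| = 1/|Y| = 132 Ω, ∠Z = −∠Y = 7.02°
cos φ = cos(7.02°) = 0.993

0.993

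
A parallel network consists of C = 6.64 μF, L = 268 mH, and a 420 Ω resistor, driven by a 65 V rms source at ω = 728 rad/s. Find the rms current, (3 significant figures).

156 mA

X_L = ωL = 195 Ω
X_C = 1/(ωC) = 207 Ω
Parallel: admittances add. Y = 1/R + 1/(jωL) + jωC
Y = (0.00238 − j0.000292) S
|Y| = 0.00240 S → |Z| = 1/|Y| = 417 Ω, ∠Z = −∠Y = 6.98°
I = V/|Z| = 65/417 = 156 mA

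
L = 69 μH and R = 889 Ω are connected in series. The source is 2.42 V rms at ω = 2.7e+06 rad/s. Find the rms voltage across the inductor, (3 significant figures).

0.496 V

X_L = ωL = 186 Ω
Z = 889 + j186 Ω
|Z| = √(889² + 186²) = 908 Ω
I = V/|Z| = 2.66 mA
V_L = I·|Z_L| = 0.00266 × 186 = 0.496 V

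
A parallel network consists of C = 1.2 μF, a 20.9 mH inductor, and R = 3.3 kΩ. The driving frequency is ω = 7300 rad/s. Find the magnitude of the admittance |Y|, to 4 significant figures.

X_L = ωL = 152.6 Ω
X_C = 1/(ωC) = 114.2 Ω
Parallel: admittances add. Y = 1/R + 1/(jωL) + jωC
Y = (0.0003030 + j0.002206) S
|Y| = 0.002226 S → |Z| = 1/|Y| = 449.2 Ω, ∠Z = −∠Y = -82.18°

2.226 mS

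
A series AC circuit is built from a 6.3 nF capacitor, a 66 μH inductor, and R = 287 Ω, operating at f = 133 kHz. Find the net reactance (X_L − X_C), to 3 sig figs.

ω = 2πf = 835700 rad/s
X_L = ωL = 55.2 Ω
X_C = 1/(ωC) = 190 Ω
X = 55.2 − 190 = -135 Ω

-135 Ω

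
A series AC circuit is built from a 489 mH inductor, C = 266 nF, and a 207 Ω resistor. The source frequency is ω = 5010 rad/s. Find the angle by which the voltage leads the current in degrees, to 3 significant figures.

83.1°

X_L = ωL = 2450 Ω
X_C = 1/(ωC) = 750 Ω
Net reactance X = X_L − X_C = 1700 Ω
Z = 207 + j1700 Ω
|Z| = √(207² + 1700²) = 1710 Ω
∠Z = arctan(1700/207) = 83.1°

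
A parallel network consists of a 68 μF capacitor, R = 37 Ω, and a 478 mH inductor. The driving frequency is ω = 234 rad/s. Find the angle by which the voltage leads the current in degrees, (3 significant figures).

-14.5°

X_L = ωL = 112 Ω
X_C = 1/(ωC) = 62.8 Ω
Parallel: admittances add. Y = 1/R + 1/(jωL) + jωC
Y = (0.0270 + j0.00697) S
|Y| = 0.0279 S → |Z| = 1/|Y| = 35.8 Ω, ∠Z = −∠Y = -14.5°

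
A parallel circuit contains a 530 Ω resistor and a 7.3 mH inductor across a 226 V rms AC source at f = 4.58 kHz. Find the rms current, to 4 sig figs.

1.157 A

ω = 2πf = 28780 rad/s
X_L = ωL = 210.1 Ω
Parallel: admittances add. Y = 1/R + 1/(jωL)
Y = (0.001887 − j0.004760) S
|Y| = 0.005121 S → |Z| = 1/|Y| = 195.3 Ω, ∠Z = −∠Y = 68.38°
I = V/|Z| = 226/195.3 = 1.157 A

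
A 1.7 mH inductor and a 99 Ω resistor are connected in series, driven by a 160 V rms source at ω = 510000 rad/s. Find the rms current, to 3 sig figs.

X_L = ωL = 867 Ω
Z = 99.0 + j867 Ω
|Z| = √(99.0² + 867²) = 873 Ω
I = V/|Z| = 160/873 = 183 mA

183 mA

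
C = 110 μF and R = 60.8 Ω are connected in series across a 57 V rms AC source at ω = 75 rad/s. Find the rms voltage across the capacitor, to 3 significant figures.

50.9 V

X_C = 1/(ωC) = 121 Ω
Z = 60.8 − j121 Ω
|Z| = √(60.8² + 121²) = 136 Ω
I = V/|Z| = 420 mA
V_C = I·|Z_C| = 0.420 × 121 = 50.9 V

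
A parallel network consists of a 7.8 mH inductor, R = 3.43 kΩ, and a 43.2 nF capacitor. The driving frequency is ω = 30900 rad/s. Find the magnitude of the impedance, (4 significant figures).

353.5 Ω

X_L = ωL = 241.0 Ω
X_C = 1/(ωC) = 749.1 Ω
Parallel: admittances add. Y = 1/R + 1/(jωL) + jωC
Y = (0.0002915 − j0.002814) S
|Y| = 0.002829 S → |Z| = 1/|Y| = 353.5 Ω, ∠Z = −∠Y = 84.09°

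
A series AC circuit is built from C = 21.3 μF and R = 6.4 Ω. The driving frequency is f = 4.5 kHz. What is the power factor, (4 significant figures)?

0.9680

ω = 2πf = 28270 rad/s
X_C = 1/(ωC) = 1.660 Ω
Z = 6.400 − j1.660 Ω
|Z| = √(6.400² + 1.660²) = 6.612 Ω
∠Z = arctan(-1.660/6.400) = -14.54°
cos φ = cos(-14.54°) = 0.9680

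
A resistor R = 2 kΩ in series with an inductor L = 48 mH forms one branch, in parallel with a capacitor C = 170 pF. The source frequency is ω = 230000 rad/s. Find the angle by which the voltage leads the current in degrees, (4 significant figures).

71.90°

X_L = ωL = 11040 Ω
X_C = 1/(ωC) = 25580 Ω
Branch 1 (R+jX_L): Z₁ = 2000 + j11040 Ω, |Z₁| = 11220 Ω
Branch 2 (−jX_C): Z₂ = −j25580 Ω
Parallel: Z = Z₁Z₂/(Z₁+Z₂), |Z| = 19560 Ω, ∠Z = 71.90°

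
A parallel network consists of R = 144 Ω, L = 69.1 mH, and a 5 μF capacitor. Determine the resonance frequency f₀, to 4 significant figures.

270.8 Hz

ω₀ = 1/√(LC) = 1/√(0.0691 × 5e-06) = 1701 rad/s
f₀ = ω₀/(2π) = 270.8 Hz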